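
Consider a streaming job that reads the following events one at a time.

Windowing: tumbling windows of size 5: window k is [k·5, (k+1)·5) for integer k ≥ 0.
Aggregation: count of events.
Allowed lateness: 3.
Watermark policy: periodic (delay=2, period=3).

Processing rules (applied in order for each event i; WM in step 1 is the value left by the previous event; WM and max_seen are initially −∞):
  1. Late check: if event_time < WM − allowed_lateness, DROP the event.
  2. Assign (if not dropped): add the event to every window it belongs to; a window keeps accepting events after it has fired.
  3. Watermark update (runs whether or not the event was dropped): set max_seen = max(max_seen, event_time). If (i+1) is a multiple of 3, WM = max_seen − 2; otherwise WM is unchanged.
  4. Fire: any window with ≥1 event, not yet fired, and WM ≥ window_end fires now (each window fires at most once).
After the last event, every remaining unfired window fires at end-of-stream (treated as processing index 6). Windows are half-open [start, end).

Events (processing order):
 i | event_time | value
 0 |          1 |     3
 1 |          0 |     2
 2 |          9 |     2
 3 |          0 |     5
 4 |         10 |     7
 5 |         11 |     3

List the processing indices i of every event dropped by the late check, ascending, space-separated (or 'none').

3

i=0 t=1 v=3: → [0,5); WM=−∞
i=1 t=0 v=2: → [0,5); WM=−∞
i=2 t=9 v=2: → [5,10); WM=7; [0,5) fires=2
i=3 t=0 v=5: DROP (t<7-3); WM=7
i=4 t=10 v=7: → [10,15); WM=7
i=5 t=11 v=3: → [10,15); WM=9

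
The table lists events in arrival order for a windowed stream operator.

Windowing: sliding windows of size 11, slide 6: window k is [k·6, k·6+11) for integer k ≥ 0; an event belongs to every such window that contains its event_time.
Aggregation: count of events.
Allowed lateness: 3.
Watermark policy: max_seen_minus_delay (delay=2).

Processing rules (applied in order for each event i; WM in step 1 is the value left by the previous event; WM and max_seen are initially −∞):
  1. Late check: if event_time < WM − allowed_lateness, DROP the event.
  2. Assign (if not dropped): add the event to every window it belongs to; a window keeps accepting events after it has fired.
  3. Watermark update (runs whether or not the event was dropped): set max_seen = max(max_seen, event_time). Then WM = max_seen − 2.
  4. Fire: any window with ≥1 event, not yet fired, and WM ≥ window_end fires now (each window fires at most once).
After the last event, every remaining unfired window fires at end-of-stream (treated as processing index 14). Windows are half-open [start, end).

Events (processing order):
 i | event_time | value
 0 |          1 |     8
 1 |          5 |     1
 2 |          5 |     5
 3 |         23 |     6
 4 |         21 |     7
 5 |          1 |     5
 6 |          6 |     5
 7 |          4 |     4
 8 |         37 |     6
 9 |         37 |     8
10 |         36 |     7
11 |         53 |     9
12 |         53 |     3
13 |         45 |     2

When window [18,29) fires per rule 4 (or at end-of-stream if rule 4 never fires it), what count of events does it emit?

i=0 t=1 v=8: → [0,11); WM=-1
i=1 t=5 v=1: → [0,11); WM=3
i=2 t=5 v=5: → [0,11); WM=3
i=3 t=23 v=6: → [18,29); WM=21; [0,11) fires=3
i=4 t=21 v=7: → [18,29),[12,23); WM=21
i=5 t=1 v=5: DROP (t<21-3); WM=21
i=6 t=6 v=5: DROP (t<21-3); WM=21
i=7 t=4 v=4: DROP (t<21-3); WM=21
i=8 t=37 v=6: → [36,47),[30,41); WM=35; [12,23) fires=1 [18,29) fires=2
i=9 t=37 v=8: → [36,47),[30,41); WM=35
i=10 t=36 v=7: → [36,47),[30,41); WM=35
i=11 t=53 v=9: → [48,59); WM=51; [30,41) fires=3 [36,47) fires=3
i=12 t=53 v=3: → [48,59); WM=51
i=13 t=45 v=2: DROP (t<51-3); WM=51

2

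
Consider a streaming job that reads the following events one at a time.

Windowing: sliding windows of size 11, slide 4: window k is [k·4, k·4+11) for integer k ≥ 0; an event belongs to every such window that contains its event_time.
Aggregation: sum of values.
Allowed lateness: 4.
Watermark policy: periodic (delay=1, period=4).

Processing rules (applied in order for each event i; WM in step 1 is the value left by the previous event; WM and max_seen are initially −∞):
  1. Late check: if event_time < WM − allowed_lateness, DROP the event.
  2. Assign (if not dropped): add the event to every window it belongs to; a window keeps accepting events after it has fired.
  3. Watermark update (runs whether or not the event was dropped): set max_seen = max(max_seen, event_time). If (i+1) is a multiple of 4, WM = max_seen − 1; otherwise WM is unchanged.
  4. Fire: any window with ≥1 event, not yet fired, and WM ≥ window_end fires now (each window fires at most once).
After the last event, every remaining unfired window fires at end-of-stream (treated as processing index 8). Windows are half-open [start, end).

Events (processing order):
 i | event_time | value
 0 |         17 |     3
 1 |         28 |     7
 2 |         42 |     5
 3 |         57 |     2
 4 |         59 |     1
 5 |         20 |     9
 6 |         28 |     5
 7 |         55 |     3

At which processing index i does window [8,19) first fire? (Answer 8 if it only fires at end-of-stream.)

3

i=0 t=17 v=3: → [16,27),[12,23),[8,19); WM=−∞
i=1 t=28 v=7: → [28,39),[24,35),[20,31); WM=−∞
i=2 t=42 v=5: → [40,51),[36,47),[32,43); WM=−∞
i=3 t=57 v=2: → [56,67),[52,63),[48,59); WM=56; [8,19) fires=3 [12,23) fires=3 [16,27) fires=3 [20,31) fires=7 [24,35) fires=7 [28,39) fires=7 [32,43) fires=5 [36,47) fires=5 [40,51) fires=5
i=4 t=59 v=1: → [56,67),[52,63); WM=56
i=5 t=20 v=9: DROP (t<56-4); WM=56
i=6 t=28 v=5: DROP (t<56-4); WM=56
i=7 t=55 v=3: → [52,63),[48,59); WM=58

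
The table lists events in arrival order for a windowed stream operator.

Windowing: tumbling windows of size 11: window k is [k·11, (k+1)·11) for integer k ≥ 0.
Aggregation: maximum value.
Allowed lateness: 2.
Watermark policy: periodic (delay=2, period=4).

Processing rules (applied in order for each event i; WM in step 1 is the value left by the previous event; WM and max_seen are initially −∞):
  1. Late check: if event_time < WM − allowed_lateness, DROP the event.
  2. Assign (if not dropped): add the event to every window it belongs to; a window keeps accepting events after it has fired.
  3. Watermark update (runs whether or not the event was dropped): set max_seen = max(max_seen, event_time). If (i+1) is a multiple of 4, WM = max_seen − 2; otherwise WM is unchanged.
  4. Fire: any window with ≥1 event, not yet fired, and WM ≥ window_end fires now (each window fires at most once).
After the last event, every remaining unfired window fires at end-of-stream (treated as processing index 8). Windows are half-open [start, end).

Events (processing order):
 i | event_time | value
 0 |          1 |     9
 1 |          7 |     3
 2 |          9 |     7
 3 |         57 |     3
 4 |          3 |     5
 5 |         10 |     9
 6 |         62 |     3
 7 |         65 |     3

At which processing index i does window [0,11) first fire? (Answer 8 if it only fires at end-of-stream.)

i=0 t=1 v=9: → [0,11); WM=−∞
i=1 t=7 v=3: → [0,11); WM=−∞
i=2 t=9 v=7: → [0,11); WM=−∞
i=3 t=57 v=3: → [55,66); WM=55; [0,11) fires=9
i=4 t=3 v=5: DROP (t<55-2); WM=55
i=5 t=10 v=9: DROP (t<55-2); WM=55
i=6 t=62 v=3: → [55,66); WM=55
i=7 t=65 v=3: → [55,66); WM=63

3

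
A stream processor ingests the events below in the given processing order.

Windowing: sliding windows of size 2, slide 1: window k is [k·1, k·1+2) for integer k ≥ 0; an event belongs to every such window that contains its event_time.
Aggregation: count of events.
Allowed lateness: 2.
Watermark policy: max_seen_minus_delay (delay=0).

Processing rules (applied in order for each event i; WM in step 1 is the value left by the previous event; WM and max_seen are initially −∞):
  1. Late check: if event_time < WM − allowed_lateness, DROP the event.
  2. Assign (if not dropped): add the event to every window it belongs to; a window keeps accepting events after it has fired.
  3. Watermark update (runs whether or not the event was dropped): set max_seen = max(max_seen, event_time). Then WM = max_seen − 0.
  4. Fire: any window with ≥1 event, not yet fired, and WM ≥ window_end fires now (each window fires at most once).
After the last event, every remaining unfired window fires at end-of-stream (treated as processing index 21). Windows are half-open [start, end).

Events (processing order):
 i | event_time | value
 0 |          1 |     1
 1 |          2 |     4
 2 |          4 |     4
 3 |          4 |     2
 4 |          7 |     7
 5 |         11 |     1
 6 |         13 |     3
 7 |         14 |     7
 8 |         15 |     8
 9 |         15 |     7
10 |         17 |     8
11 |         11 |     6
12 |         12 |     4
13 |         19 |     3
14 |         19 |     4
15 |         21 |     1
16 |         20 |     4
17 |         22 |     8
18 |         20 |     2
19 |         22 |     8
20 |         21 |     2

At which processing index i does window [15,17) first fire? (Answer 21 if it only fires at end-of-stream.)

10

i=0 t=1 v=1: → [1,3),[0,2); WM=1
i=1 t=2 v=4: → [2,4),[1,3); WM=2; [0,2) fires=1
i=2 t=4 v=4: → [4,6),[3,5); WM=4; [1,3) fires=2 [2,4) fires=1
i=3 t=4 v=2: → [4,6),[3,5); WM=4
i=4 t=7 v=7: → [7,9),[6,8); WM=7; [3,5) fires=2 [4,6) fires=2
i=5 t=11 v=1: → [11,13),[10,12); WM=11; [6,8) fires=1 [7,9) fires=1
i=6 t=13 v=3: → [13,15),[12,14); WM=13; [10,12) fires=1 [11,13) fires=1
i=7 t=14 v=7: → [14,16),[13,15); WM=14; [12,14) fires=1
i=8 t=15 v=8: → [15,17),[14,16); WM=15; [13,15) fires=2
i=9 t=15 v=7: → [15,17),[14,16); WM=15
i=10 t=17 v=8: → [17,19),[16,18); WM=17; [14,16) fires=3 [15,17) fires=2
i=11 t=11 v=6: DROP (t<17-2); WM=17
i=12 t=12 v=4: DROP (t<17-2); WM=17
i=13 t=19 v=3: → [19,21),[18,20); WM=19; [16,18) fires=1 [17,19) fires=1
i=14 t=19 v=4: → [19,21),[18,20); WM=19
i=15 t=21 v=1: → [21,23),[20,22); WM=21; [18,20) fires=2 [19,21) fires=2
i=16 t=20 v=4: → [20,22),[19,21); WM=21
i=17 t=22 v=8: → [22,24),[21,23); WM=22; [20,22) fires=2
i=18 t=20 v=2: → [20,22),[19,21); WM=22
i=19 t=22 v=8: → [22,24),[21,23); WM=22
i=20 t=21 v=2: → [21,23),[20,22); WM=22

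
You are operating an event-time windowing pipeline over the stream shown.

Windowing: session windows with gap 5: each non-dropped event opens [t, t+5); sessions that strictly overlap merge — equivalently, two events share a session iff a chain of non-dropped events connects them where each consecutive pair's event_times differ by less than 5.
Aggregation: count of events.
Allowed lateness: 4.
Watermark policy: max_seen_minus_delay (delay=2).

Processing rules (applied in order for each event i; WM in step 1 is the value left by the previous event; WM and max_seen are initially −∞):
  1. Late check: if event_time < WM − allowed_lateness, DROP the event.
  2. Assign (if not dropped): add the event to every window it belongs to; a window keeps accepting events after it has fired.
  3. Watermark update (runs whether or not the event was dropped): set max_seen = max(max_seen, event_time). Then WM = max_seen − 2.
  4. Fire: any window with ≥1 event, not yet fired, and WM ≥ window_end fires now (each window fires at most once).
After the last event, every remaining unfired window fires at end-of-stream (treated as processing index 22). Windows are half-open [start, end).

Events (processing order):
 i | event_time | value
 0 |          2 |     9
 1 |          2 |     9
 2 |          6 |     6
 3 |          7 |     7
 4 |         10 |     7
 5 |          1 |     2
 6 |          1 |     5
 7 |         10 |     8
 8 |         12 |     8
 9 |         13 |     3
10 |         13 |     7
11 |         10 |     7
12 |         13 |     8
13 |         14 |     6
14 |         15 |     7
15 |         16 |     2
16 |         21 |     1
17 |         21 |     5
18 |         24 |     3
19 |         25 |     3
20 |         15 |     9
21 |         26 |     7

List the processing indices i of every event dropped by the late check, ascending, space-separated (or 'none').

i=0 t=2 v=9: → [2,7); WM=0
i=1 t=2 v=9: → [2,7); WM=0
i=2 t=6 v=6: → [2,11); WM=4
i=3 t=7 v=7: → [2,12); WM=5
i=4 t=10 v=7: → [2,15); WM=8
i=5 t=1 v=2: DROP (t<8-4); WM=8
i=6 t=1 v=5: DROP (t<8-4); WM=8
i=7 t=10 v=8: → [2,15); WM=8
i=8 t=12 v=8: → [2,17); WM=10
i=9 t=13 v=3: → [2,18); WM=11
i=10 t=13 v=7: → [2,18); WM=11
i=11 t=10 v=7: → [2,18); WM=11
i=12 t=13 v=8: → [2,18); WM=11
i=13 t=14 v=6: → [2,19); WM=12
i=14 t=15 v=7: → [2,20); WM=13
i=15 t=16 v=2: → [2,21); WM=14
i=16 t=21 v=1: → [21,26); WM=19
i=17 t=21 v=5: → [21,26); WM=19
i=18 t=24 v=3: → [21,29); WM=22
i=19 t=25 v=3: → [21,30); WM=23
i=20 t=15 v=9: DROP (t<23-4); WM=23
i=21 t=26 v=7: → [21,31); WM=24

5 6 20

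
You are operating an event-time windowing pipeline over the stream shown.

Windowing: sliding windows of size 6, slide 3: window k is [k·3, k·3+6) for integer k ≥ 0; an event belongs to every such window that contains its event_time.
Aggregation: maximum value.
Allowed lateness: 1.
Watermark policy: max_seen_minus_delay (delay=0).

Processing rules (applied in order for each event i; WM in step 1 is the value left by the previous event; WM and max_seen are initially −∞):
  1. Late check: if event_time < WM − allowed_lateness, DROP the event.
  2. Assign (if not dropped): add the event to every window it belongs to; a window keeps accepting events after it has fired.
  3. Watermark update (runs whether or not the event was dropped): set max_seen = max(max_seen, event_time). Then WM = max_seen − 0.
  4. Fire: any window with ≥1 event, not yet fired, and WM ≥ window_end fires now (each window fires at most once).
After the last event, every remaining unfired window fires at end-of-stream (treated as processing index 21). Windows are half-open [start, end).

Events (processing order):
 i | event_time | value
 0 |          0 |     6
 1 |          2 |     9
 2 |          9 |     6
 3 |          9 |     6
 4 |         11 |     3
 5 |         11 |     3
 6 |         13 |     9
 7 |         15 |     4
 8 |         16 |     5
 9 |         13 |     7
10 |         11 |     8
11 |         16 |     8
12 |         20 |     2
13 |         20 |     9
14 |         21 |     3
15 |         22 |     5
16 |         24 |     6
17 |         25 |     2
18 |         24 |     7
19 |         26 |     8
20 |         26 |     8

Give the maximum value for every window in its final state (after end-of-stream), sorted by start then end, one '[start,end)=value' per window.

i=0 t=0 v=6: → [0,6); WM=0
i=1 t=2 v=9: → [0,6); WM=2
i=2 t=9 v=6: → [9,15),[6,12); WM=9; [0,6) fires=9
i=3 t=9 v=6: → [9,15),[6,12); WM=9
i=4 t=11 v=3: → [9,15),[6,12); WM=11
i=5 t=11 v=3: → [9,15),[6,12); WM=11
i=6 t=13 v=9: → [12,18),[9,15); WM=13; [6,12) fires=6
i=7 t=15 v=4: → [15,21),[12,18); WM=15; [9,15) fires=9
i=8 t=16 v=5: → [15,21),[12,18); WM=16
i=9 t=13 v=7: DROP (t<16-1); WM=16
i=10 t=11 v=8: DROP (t<16-1); WM=16
i=11 t=16 v=8: → [15,21),[12,18); WM=16
i=12 t=20 v=2: → [18,24),[15,21); WM=20; [12,18) fires=9
i=13 t=20 v=9: → [18,24),[15,21); WM=20
i=14 t=21 v=3: → [21,27),[18,24); WM=21; [15,21) fires=9
i=15 t=22 v=5: → [21,27),[18,24); WM=22
i=16 t=24 v=6: → [24,30),[21,27); WM=24; [18,24) fires=9
i=17 t=25 v=2: → [24,30),[21,27); WM=25
i=18 t=24 v=7: → [24,30),[21,27); WM=25
i=19 t=26 v=8: → [24,30),[21,27); WM=26
i=20 t=26 v=8: → [24,30),[21,27); WM=26

[0,6)=9 [6,12)=6 [9,15)=9 [12,18)=9 [15,21)=9 [18,24)=9 [21,27)=8 [24,30)=8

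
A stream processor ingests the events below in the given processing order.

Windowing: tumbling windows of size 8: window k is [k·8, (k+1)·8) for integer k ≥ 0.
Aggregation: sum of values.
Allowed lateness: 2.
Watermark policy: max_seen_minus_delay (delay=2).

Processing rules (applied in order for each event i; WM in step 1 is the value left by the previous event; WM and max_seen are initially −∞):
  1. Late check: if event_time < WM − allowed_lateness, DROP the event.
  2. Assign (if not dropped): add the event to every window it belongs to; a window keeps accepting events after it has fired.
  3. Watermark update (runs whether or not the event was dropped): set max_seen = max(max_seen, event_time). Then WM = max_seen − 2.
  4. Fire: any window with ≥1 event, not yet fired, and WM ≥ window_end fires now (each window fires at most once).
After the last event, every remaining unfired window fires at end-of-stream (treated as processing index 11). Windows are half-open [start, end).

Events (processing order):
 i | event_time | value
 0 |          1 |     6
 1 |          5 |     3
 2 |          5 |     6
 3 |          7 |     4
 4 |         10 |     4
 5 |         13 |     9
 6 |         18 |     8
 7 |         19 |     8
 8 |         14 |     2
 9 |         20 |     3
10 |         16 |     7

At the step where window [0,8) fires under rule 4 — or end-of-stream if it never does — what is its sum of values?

i=0 t=1 v=6: → [0,8); WM=-1
i=1 t=5 v=3: → [0,8); WM=3
i=2 t=5 v=6: → [0,8); WM=3
i=3 t=7 v=4: → [0,8); WM=5
i=4 t=10 v=4: → [8,16); WM=8; [0,8) fires=19
i=5 t=13 v=9: → [8,16); WM=11
i=6 t=18 v=8: → [16,24); WM=16; [8,16) fires=13
i=7 t=19 v=8: → [16,24); WM=17
i=8 t=14 v=2: DROP (t<17-2); WM=17
i=9 t=20 v=3: → [16,24); WM=18
i=10 t=16 v=7: → [16,24); WM=18

19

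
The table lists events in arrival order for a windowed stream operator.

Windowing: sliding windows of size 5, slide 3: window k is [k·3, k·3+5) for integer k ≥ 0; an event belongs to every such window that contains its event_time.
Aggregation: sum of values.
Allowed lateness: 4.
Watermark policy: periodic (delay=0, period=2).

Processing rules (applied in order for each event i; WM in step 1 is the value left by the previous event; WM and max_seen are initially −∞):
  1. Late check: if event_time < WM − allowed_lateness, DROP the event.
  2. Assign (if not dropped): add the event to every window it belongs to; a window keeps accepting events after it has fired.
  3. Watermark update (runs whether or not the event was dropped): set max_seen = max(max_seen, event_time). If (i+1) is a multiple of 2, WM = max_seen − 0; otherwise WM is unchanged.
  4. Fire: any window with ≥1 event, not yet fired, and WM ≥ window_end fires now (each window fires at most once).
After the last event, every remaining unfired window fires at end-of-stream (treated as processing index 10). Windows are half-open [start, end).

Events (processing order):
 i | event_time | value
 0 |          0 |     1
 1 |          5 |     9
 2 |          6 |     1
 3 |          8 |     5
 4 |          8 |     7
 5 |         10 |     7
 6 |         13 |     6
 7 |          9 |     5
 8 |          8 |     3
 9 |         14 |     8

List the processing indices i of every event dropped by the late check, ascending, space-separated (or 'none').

8

i=0 t=0 v=1: → [0,5); WM=−∞
i=1 t=5 v=9: → [3,8); WM=5; [0,5) fires=1
i=2 t=6 v=1: → [6,11),[3,8); WM=5
i=3 t=8 v=5: → [6,11); WM=8; [3,8) fires=10
i=4 t=8 v=7: → [6,11); WM=8
i=5 t=10 v=7: → [9,14),[6,11); WM=10
i=6 t=13 v=6: → [12,17),[9,14); WM=10
i=7 t=9 v=5: → [9,14),[6,11); WM=13; [6,11) fires=25
i=8 t=8 v=3: DROP (t<13-4); WM=13
i=9 t=14 v=8: → [12,17); WM=14; [9,14) fires=18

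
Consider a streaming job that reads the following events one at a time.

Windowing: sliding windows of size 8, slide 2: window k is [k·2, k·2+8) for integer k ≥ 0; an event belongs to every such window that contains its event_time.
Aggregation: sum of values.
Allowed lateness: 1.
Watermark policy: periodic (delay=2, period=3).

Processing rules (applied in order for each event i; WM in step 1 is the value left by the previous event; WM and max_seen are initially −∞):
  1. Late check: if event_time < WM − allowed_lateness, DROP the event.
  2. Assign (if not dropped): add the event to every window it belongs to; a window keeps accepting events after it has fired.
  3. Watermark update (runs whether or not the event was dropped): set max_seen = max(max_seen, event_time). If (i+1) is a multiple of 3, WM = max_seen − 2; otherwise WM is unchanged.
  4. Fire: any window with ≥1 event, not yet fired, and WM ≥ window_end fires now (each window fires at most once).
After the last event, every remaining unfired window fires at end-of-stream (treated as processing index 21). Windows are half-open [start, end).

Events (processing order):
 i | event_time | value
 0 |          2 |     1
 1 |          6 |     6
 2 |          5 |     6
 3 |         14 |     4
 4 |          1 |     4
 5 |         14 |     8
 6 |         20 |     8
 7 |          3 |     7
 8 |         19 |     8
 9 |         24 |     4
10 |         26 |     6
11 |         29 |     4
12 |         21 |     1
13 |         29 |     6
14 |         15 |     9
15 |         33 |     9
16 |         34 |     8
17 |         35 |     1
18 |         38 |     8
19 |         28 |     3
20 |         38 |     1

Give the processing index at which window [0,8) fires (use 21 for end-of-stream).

5

i=0 t=2 v=1: → [2,10),[0,8); WM=−∞
i=1 t=6 v=6: → [6,14),[4,12),[2,10),[0,8); WM=−∞
i=2 t=5 v=6: → [4,12),[2,10),[0,8); WM=4
i=3 t=14 v=4: → [14,22),[12,20),[10,18),[8,16); WM=4
i=4 t=1 v=4: DROP (t<4-1); WM=4
i=5 t=14 v=8: → [14,22),[12,20),[10,18),[8,16); WM=12; [0,8) fires=13 [2,10) fires=13 [4,12) fires=12
i=6 t=20 v=8: → [20,28),[18,26),[16,24),[14,22); WM=12
i=7 t=3 v=7: DROP (t<12-1); WM=12
i=8 t=19 v=8: → [18,26),[16,24),[14,22),[12,20); WM=18; [6,14) fires=6 [8,16) fires=12 [10,18) fires=12
i=9 t=24 v=4: → [24,32),[22,30),[20,28),[18,26); WM=18
i=10 t=26 v=6: → [26,34),[24,32),[22,30),[20,28); WM=18
i=11 t=29 v=4: → [28,36),[26,34),[24,32),[22,30); WM=27; [12,20) fires=20 [14,22) fires=28 [16,24) fires=16 [18,26) fires=20
i=12 t=21 v=1: DROP (t<27-1); WM=27
i=13 t=29 v=6: → [28,36),[26,34),[24,32),[22,30); WM=27
i=14 t=15 v=9: DROP (t<27-1); WM=27
i=15 t=33 v=9: → [32,40),[30,38),[28,36),[26,34); WM=27
i=16 t=34 v=8: → [34,42),[32,40),[30,38),[28,36); WM=27
i=17 t=35 v=1: → [34,42),[32,40),[30,38),[28,36); WM=33; [20,28) fires=18 [22,30) fires=20 [24,32) fires=20
i=18 t=38 v=8: → [38,46),[36,44),[34,42),[32,40); WM=33
i=19 t=28 v=3: DROP (t<33-1); WM=33
i=20 t=38 v=1: → [38,46),[36,44),[34,42),[32,40); WM=36; [26,34) fires=25 [28,36) fires=28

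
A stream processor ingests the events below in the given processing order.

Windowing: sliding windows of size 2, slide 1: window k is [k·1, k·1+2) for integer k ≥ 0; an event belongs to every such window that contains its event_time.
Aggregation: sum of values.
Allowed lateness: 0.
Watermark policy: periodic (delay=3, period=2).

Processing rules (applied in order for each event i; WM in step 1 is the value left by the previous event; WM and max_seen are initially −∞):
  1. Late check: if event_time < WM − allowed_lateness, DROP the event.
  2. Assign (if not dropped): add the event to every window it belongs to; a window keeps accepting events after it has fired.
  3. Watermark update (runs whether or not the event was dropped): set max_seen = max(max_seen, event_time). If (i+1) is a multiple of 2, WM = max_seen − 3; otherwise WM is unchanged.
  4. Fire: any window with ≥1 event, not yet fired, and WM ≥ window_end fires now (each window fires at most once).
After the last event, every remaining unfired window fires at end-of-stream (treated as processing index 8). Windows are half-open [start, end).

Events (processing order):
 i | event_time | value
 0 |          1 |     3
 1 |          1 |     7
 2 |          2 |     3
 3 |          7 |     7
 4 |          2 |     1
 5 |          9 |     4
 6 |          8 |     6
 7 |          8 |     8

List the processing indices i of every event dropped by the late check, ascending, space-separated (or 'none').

4

i=0 t=1 v=3: → [1,3),[0,2); WM=−∞
i=1 t=1 v=7: → [1,3),[0,2); WM=-2
i=2 t=2 v=3: → [2,4),[1,3); WM=-2
i=3 t=7 v=7: → [7,9),[6,8); WM=4; [0,2) fires=10 [1,3) fires=13 [2,4) fires=3
i=4 t=2 v=1: DROP (t<4-0); WM=4
i=5 t=9 v=4: → [9,11),[8,10); WM=6
i=6 t=8 v=6: → [8,10),[7,9); WM=6
i=7 t=8 v=8: → [8,10),[7,9); WM=6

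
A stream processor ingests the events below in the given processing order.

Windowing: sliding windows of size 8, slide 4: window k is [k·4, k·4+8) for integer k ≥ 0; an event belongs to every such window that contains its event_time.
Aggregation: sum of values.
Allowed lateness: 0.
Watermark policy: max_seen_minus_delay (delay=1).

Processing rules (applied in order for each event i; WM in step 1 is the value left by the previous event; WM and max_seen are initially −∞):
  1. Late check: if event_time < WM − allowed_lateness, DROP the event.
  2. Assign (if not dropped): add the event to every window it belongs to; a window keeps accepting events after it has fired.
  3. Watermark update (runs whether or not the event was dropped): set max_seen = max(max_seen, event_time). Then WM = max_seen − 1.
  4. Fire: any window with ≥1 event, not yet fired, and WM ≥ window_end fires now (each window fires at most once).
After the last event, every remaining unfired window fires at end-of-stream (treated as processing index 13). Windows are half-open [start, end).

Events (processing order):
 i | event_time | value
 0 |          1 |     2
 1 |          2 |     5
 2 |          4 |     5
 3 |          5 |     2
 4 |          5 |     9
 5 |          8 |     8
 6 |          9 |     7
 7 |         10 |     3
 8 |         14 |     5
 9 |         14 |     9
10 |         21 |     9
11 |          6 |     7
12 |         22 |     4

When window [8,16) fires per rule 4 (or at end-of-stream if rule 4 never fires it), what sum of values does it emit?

i=0 t=1 v=2: → [0,8); WM=0
i=1 t=2 v=5: → [0,8); WM=1
i=2 t=4 v=5: → [4,12),[0,8); WM=3
i=3 t=5 v=2: → [4,12),[0,8); WM=4
i=4 t=5 v=9: → [4,12),[0,8); WM=4
i=5 t=8 v=8: → [8,16),[4,12); WM=7
i=6 t=9 v=7: → [8,16),[4,12); WM=8; [0,8) fires=23
i=7 t=10 v=3: → [8,16),[4,12); WM=9
i=8 t=14 v=5: → [12,20),[8,16); WM=13; [4,12) fires=34
i=9 t=14 v=9: → [12,20),[8,16); WM=13
i=10 t=21 v=9: → [20,28),[16,24); WM=20; [8,16) fires=32 [12,20) fires=14
i=11 t=6 v=7: DROP (t<20-0); WM=20
i=12 t=22 v=4: → [20,28),[16,24); WM=21

32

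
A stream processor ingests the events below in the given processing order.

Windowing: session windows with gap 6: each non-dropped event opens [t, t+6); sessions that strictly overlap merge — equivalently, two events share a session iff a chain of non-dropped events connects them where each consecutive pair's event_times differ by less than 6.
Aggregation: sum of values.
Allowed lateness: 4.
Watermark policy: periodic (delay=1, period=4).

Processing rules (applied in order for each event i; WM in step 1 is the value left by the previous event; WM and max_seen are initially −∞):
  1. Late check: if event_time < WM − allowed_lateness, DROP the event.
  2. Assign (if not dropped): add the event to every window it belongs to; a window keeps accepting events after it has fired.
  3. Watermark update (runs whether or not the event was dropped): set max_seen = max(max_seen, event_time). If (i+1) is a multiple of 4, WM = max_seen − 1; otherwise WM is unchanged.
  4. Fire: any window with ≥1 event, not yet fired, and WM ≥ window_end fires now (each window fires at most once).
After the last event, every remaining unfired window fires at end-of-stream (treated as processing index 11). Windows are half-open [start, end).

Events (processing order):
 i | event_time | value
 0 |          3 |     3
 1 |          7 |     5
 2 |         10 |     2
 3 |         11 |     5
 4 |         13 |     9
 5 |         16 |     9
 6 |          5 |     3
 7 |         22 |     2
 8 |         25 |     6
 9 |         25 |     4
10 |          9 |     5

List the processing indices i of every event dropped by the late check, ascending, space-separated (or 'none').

6 10

i=0 t=3 v=3: → [3,9); WM=−∞
i=1 t=7 v=5: → [3,13); WM=−∞
i=2 t=10 v=2: → [3,16); WM=−∞
i=3 t=11 v=5: → [3,17); WM=10
i=4 t=13 v=9: → [3,19); WM=10
i=5 t=16 v=9: → [3,22); WM=10
i=6 t=5 v=3: DROP (t<10-4); WM=10
i=7 t=22 v=2: → [22,28); WM=21
i=8 t=25 v=6: → [22,31); WM=21
i=9 t=25 v=4: → [22,31); WM=21
i=10 t=9 v=5: DROP (t<21-4); WM=21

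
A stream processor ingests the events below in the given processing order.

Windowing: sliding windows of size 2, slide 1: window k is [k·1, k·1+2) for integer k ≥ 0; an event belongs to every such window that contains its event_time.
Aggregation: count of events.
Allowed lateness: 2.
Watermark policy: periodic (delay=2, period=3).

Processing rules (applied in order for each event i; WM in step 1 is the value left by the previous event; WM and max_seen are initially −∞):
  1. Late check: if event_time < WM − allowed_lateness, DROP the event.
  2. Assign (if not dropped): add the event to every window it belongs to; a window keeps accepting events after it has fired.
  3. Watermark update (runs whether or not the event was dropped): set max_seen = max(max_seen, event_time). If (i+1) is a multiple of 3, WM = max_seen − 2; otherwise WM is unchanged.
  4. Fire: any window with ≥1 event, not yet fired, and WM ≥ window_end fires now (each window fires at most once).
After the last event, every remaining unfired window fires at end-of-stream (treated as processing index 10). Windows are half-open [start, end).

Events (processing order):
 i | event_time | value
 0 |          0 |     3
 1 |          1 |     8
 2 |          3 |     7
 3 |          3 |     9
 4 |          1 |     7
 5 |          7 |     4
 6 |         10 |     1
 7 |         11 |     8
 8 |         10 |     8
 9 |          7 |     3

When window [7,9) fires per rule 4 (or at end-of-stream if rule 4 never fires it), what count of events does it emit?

1

i=0 t=0 v=3: → [0,2); WM=−∞
i=1 t=1 v=8: → [1,3),[0,2); WM=−∞
i=2 t=3 v=7: → [3,5),[2,4); WM=1
i=3 t=3 v=9: → [3,5),[2,4); WM=1
i=4 t=1 v=7: → [1,3),[0,2); WM=1
i=5 t=7 v=4: → [7,9),[6,8); WM=5; [0,2) fires=3 [1,3) fires=2 [2,4) fires=2 [3,5) fires=2
i=6 t=10 v=1: → [10,12),[9,11); WM=5
i=7 t=11 v=8: → [11,13),[10,12); WM=5
i=8 t=10 v=8: → [10,12),[9,11); WM=9; [6,8) fires=1 [7,9) fires=1
i=9 t=7 v=3: → [7,9),[6,8); WM=9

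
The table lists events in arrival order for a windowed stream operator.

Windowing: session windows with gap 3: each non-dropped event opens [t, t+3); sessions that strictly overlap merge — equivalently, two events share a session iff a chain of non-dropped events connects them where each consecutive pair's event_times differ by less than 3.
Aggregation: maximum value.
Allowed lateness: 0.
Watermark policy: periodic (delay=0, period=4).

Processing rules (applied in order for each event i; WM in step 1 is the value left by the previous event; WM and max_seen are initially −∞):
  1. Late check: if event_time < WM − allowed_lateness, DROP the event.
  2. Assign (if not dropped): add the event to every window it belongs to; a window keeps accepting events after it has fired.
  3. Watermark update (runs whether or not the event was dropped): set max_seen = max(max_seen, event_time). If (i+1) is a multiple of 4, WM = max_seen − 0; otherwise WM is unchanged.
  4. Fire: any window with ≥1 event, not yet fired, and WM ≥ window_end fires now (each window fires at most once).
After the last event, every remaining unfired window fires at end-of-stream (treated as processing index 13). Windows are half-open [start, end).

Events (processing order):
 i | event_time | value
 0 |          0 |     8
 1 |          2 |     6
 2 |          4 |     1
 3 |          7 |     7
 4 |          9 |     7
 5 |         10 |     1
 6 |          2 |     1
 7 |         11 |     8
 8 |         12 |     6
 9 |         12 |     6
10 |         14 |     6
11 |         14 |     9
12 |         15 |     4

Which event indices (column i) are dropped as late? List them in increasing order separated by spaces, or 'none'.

i=0 t=0 v=8: → [0,3); WM=−∞
i=1 t=2 v=6: → [0,5); WM=−∞
i=2 t=4 v=1: → [0,7); WM=−∞
i=3 t=7 v=7: → [7,10); WM=7
i=4 t=9 v=7: → [7,12); WM=7
i=5 t=10 v=1: → [7,13); WM=7
i=6 t=2 v=1: DROP (t<7-0); WM=7
i=7 t=11 v=8: → [7,14); WM=11
i=8 t=12 v=6: → [7,15); WM=11
i=9 t=12 v=6: → [7,15); WM=11
i=10 t=14 v=6: → [7,17); WM=11
i=11 t=14 v=9: → [7,17); WM=14
i=12 t=15 v=4: → [7,18); WM=14

6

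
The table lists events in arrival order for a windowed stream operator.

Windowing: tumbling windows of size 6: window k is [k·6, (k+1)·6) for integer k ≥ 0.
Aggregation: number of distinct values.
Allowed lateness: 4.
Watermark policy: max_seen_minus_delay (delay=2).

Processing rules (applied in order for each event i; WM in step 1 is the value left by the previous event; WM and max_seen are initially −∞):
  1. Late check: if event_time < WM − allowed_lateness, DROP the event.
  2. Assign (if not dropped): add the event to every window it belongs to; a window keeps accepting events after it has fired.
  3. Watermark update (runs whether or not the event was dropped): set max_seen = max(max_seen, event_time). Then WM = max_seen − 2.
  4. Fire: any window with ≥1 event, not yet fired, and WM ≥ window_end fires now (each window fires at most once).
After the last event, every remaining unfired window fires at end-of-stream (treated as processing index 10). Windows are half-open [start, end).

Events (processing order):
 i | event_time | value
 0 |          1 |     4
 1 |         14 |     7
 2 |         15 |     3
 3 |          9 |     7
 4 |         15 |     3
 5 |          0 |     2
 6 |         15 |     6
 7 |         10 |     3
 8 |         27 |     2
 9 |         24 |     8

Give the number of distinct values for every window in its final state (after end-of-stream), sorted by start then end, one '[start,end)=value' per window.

[0,6)=1 [6,12)=2 [12,18)=3 [24,30)=2

i=0 t=1 v=4: → [0,6); WM=-1
i=1 t=14 v=7: → [12,18); WM=12; [0,6) fires=1
i=2 t=15 v=3: → [12,18); WM=13
i=3 t=9 v=7: → [6,12); WM=13; [6,12) fires=1
i=4 t=15 v=3: → [12,18); WM=13
i=5 t=0 v=2: DROP (t<13-4); WM=13
i=6 t=15 v=6: → [12,18); WM=13
i=7 t=10 v=3: → [6,12); WM=13
i=8 t=27 v=2: → [24,30); WM=25; [12,18) fires=3
i=9 t=24 v=8: → [24,30); WM=25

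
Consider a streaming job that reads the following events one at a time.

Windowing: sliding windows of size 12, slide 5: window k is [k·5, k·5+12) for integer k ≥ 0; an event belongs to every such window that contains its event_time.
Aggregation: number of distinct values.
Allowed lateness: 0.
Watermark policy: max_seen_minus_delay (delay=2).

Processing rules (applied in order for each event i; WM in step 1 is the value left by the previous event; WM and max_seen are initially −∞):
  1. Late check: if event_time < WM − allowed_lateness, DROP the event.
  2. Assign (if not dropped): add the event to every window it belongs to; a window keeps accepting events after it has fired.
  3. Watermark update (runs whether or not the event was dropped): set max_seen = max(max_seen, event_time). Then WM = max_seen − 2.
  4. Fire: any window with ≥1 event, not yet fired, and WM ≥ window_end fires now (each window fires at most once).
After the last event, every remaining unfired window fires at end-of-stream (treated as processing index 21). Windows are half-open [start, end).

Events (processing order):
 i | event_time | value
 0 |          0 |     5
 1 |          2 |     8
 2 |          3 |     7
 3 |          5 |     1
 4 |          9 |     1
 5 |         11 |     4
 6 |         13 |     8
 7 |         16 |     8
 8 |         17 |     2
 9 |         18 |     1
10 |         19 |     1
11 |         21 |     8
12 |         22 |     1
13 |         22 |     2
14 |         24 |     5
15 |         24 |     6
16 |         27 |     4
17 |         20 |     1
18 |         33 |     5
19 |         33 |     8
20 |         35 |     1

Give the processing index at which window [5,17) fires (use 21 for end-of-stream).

10

i=0 t=0 v=5: → [0,12); WM=-2
i=1 t=2 v=8: → [0,12); WM=0
i=2 t=3 v=7: → [0,12); WM=1
i=3 t=5 v=1: → [5,17),[0,12); WM=3
i=4 t=9 v=1: → [5,17),[0,12); WM=7
i=5 t=11 v=4: → [10,22),[5,17),[0,12); WM=9
i=6 t=13 v=8: → [10,22),[5,17); WM=11
i=7 t=16 v=8: → [15,27),[10,22),[5,17); WM=14; [0,12) fires=5
i=8 t=17 v=2: → [15,27),[10,22); WM=15
i=9 t=18 v=1: → [15,27),[10,22); WM=16
i=10 t=19 v=1: → [15,27),[10,22); WM=17; [5,17) fires=3
i=11 t=21 v=8: → [20,32),[15,27),[10,22); WM=19
i=12 t=22 v=1: → [20,32),[15,27); WM=20
i=13 t=22 v=2: → [20,32),[15,27); WM=20
i=14 t=24 v=5: → [20,32),[15,27); WM=22; [10,22) fires=4
i=15 t=24 v=6: → [20,32),[15,27); WM=22
i=16 t=27 v=4: → [25,37),[20,32); WM=25
i=17 t=20 v=1: DROP (t<25-0); WM=25
i=18 t=33 v=5: → [30,42),[25,37); WM=31; [15,27) fires=5
i=19 t=33 v=8: → [30,42),[25,37); WM=31
i=20 t=35 v=1: → [35,47),[30,42),[25,37); WM=33; [20,32) fires=6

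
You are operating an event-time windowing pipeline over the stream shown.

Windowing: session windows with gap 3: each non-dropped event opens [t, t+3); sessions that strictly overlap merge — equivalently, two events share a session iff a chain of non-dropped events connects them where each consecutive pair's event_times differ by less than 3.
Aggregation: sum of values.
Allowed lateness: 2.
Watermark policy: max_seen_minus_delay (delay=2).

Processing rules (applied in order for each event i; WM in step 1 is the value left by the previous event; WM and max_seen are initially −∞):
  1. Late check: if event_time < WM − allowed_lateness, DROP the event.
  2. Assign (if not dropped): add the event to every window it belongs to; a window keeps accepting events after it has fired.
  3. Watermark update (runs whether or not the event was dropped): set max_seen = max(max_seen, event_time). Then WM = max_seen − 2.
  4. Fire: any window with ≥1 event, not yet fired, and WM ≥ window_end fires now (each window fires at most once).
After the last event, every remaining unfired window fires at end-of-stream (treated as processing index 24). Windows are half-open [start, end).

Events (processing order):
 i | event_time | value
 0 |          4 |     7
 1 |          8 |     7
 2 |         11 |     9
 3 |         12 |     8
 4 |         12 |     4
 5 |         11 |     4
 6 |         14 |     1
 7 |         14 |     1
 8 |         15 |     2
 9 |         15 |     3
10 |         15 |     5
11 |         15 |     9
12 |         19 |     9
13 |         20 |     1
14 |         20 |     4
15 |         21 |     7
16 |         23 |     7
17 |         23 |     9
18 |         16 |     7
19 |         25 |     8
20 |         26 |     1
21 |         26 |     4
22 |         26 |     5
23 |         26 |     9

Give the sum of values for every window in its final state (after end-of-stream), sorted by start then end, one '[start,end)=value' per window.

[4,7)=7 [8,11)=7 [11,18)=46 [19,29)=64

i=0 t=4 v=7: → [4,7); WM=2
i=1 t=8 v=7: → [8,11); WM=6
i=2 t=11 v=9: → [11,14); WM=9
i=3 t=12 v=8: → [11,15); WM=10
i=4 t=12 v=4: → [11,15); WM=10
i=5 t=11 v=4: → [11,15); WM=10
i=6 t=14 v=1: → [11,17); WM=12
i=7 t=14 v=1: → [11,17); WM=12
i=8 t=15 v=2: → [11,18); WM=13
i=9 t=15 v=3: → [11,18); WM=13
i=10 t=15 v=5: → [11,18); WM=13
i=11 t=15 v=9: → [11,18); WM=13
i=12 t=19 v=9: → [19,22); WM=17
i=13 t=20 v=1: → [19,23); WM=18
i=14 t=20 v=4: → [19,23); WM=18
i=15 t=21 v=7: → [19,24); WM=19
i=16 t=23 v=7: → [19,26); WM=21
i=17 t=23 v=9: → [19,26); WM=21
i=18 t=16 v=7: DROP (t<21-2); WM=21
i=19 t=25 v=8: → [19,28); WM=23
i=20 t=26 v=1: → [19,29); WM=24
i=21 t=26 v=4: → [19,29); WM=24
i=22 t=26 v=5: → [19,29); WM=24
i=23 t=26 v=9: → [19,29); WM=24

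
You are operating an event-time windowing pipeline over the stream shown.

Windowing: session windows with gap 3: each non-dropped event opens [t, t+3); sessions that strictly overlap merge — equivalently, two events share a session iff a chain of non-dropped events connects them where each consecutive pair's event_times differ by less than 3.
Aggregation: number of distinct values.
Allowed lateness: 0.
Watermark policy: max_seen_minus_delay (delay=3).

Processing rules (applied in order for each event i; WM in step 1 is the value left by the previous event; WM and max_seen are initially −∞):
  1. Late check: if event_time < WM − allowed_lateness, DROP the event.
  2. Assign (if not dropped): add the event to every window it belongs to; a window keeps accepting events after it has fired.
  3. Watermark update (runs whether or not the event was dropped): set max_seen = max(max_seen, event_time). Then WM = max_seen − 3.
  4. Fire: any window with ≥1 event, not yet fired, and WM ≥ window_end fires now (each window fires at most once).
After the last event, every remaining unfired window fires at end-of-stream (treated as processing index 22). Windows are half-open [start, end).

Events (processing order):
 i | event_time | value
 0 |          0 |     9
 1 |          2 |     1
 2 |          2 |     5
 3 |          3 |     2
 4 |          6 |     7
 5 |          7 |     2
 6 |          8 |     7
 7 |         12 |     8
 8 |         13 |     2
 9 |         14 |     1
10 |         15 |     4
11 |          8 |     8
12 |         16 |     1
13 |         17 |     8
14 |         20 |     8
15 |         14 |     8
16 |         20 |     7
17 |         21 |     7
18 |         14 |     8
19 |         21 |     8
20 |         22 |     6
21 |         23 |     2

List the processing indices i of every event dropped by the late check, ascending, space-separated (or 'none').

i=0 t=0 v=9: → [0,3); WM=-3
i=1 t=2 v=1: → [0,5); WM=-1
i=2 t=2 v=5: → [0,5); WM=-1
i=3 t=3 v=2: → [0,6); WM=0
i=4 t=6 v=7: → [6,9); WM=3
i=5 t=7 v=2: → [6,10); WM=4
i=6 t=8 v=7: → [6,11); WM=5
i=7 t=12 v=8: → [12,15); WM=9
i=8 t=13 v=2: → [12,16); WM=10
i=9 t=14 v=1: → [12,17); WM=11
i=10 t=15 v=4: → [12,18); WM=12
i=11 t=8 v=8: DROP (t<12-0); WM=12
i=12 t=16 v=1: → [12,19); WM=13
i=13 t=17 v=8: → [12,20); WM=14
i=14 t=20 v=8: → [20,23); WM=17
i=15 t=14 v=8: DROP (t<17-0); WM=17
i=16 t=20 v=7: → [20,23); WM=17
i=17 t=21 v=7: → [20,24); WM=18
i=18 t=14 v=8: DROP (t<18-0); WM=18
i=19 t=21 v=8: → [20,24); WM=18
i=20 t=22 v=6: → [20,25); WM=19
i=21 t=23 v=2: → [20,26); WM=20

11 15 18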